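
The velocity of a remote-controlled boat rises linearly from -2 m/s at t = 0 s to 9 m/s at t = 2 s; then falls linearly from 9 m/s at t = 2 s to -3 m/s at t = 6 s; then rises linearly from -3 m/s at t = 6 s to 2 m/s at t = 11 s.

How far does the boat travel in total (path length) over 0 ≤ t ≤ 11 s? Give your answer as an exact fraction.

Distance (not displacement) is the total path length: add the absolute areas under v-t.
0–2 s: v = 0 at t = 4/11 s; triangle areas 4/11 + 81/11 = 85/11 m
2–6 s: v = 0 at t = 5 s; triangle areas 13.5 + 1.5 = 15 m
6–11 s: v = 0 at t = 9 s; triangle areas 4.5 + 2 = 6.5 m
Total distance = 643/22 m

643/22 m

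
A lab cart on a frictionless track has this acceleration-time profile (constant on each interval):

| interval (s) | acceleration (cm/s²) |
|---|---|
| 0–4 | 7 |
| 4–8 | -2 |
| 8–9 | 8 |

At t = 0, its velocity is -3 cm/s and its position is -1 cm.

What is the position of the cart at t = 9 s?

On each constant-a segment, Δv = aΔt and Δx = v₀Δt + ½aΔt²; chain segment to segment.
0–4 s: v starts -3 cm/s; Δx = -3·4 + ½·7·4² = 44 cm; v ends 25 cm/s.
4–8 s: v starts 25 cm/s; Δx = 25·4 + ½·-2·4² = 84 cm; v ends 17 cm/s.
8–9 s: v starts 17 cm/s; Δx = 17·1 + ½·8·1² = 21 cm; v ends 25 cm/s.
x(9) = -1 + Σ Δx = 148 cm.

148 cm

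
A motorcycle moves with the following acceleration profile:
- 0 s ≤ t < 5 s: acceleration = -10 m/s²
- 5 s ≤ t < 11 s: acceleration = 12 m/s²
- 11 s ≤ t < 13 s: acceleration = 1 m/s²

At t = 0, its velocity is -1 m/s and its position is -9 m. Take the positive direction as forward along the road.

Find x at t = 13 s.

-185 m

On each constant-a segment, Δv = aΔt and Δx = v₀Δt + ½aΔt²; chain segment to segment.
0–5 s: v starts -1 m/s; Δx = -1·5 + ½·-10·5² = -130 m; v ends -51 m/s.
5–11 s: v starts -51 m/s; Δx = -51·6 + ½·12·6² = -90 m; v ends 21 m/s.
11–13 s: v starts 21 m/s; Δx = 21·2 + ½·1·2² = 44 m; v ends 23 m/s.
x(13) = -9 + Σ Δx = -185 m.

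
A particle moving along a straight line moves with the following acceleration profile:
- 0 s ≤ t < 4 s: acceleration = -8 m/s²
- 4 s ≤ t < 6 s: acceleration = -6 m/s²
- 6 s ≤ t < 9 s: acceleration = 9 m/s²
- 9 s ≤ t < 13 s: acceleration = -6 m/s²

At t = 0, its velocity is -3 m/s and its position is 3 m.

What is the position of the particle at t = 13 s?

On each constant-a segment, Δv = aΔt and Δx = v₀Δt + ½aΔt²; chain segment to segment.
0–4 s: v starts -3 m/s; Δx = -3·4 + ½·-8·4² = -76 m; v ends -35 m/s.
4–6 s: v starts -35 m/s; Δx = -35·2 + ½·-6·2² = -82 m; v ends -47 m/s.
6–9 s: v starts -47 m/s; Δx = -47·3 + ½·9·3² = -100.5 m; v ends -20 m/s.
9–13 s: v starts -20 m/s; Δx = -20·4 + ½·-6·4² = -128 m; v ends -44 m/s.
x(13) = 3 + Σ Δx = -383.5 m.

-383.5 m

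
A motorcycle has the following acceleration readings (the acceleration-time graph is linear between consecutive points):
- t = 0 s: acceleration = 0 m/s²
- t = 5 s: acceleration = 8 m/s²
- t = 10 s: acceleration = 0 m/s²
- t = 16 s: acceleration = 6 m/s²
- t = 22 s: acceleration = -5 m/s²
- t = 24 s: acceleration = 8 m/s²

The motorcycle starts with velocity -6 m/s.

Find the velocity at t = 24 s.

58 m/s

Δv equals the area under the a-t graph; then v = v₀ + Δv.
0–5 s: ½(0 + 8)(5) = 20 m/s
5–10 s: ½(8 + 0)(5) = 20 m/s
10–16 s: ½(0 + 6)(6) = 18 m/s
16–22 s: ½(6 + -5)(6) = 3 m/s
22–24 s: ½(-5 + 8)(2) = 3 m/s
Δv = 64 m/s, so v(24) = -6 + (64) = 58 m/s.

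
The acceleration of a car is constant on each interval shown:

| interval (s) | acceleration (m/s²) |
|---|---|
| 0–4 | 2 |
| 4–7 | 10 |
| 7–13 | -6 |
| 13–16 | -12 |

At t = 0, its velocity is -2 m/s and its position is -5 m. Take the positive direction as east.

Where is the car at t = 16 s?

On each constant-a segment, Δv = aΔt and Δx = v₀Δt + ½aΔt²; chain segment to segment.
0–4 s: v starts -2 m/s; Δx = -2·4 + ½·2·4² = 8 m; v ends 6 m/s.
4–7 s: v starts 6 m/s; Δx = 6·3 + ½·10·3² = 63 m; v ends 36 m/s.
7–13 s: v starts 36 m/s; Δx = 36·6 + ½·-6·6² = 108 m; v ends 0 m/s.
13–16 s: v starts 0 m/s; Δx = 0·3 + ½·-12·3² = -54 m; v ends -36 m/s.
x(16) = -5 + Σ Δx = 120 m.

120 m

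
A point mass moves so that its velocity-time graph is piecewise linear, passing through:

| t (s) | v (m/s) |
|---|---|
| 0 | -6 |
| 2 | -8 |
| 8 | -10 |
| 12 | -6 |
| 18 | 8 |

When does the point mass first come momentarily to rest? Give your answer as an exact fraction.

t = 102/7 s

v changes sign on 12–18 s (from -6 to 8); the graph is linear there, so v = 0 at t = 12 + (6)·(18 − 12)/(8 − -6) = 102/7 s.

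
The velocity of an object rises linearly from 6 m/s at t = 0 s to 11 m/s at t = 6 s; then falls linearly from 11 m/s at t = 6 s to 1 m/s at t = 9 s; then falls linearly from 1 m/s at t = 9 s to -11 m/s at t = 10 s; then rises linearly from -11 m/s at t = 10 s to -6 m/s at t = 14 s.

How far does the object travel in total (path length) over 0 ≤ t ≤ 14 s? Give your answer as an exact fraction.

Distance (not displacement) is the total path length: add the absolute areas under v-t.
0–6 s: |½(6 + 11)(6)| = 51 m
6–9 s: |½(11 + 1)(3)| = 18 m
9–10 s: v = 0 at t = 109/12 s; triangle areas 1/24 + 121/24 = 61/12 m
10–14 s: |½(-11 + -6)(4)| = 34 m
Total distance = 1297/12 m

1297/12 m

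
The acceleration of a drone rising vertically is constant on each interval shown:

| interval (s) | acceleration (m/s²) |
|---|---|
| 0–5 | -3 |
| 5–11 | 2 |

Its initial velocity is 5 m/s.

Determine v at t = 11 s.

Δv equals the area under the a-t graph; then v = v₀ + Δv.
0–5 s: -3 × 5 = -15 m/s
5–11 s: 2 × 6 = 12 m/s
Δv = -3 m/s, so v(11) = 5 + (-3) = 2 m/s.

2 m/s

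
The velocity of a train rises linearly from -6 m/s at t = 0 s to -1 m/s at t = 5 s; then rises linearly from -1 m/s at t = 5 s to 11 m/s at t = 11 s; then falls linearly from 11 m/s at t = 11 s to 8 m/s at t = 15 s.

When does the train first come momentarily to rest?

v changes sign on 5–11 s (from -1 to 11); the graph is linear there, so v = 0 at t = 5 + (1)·(11 − 5)/(11 − -1) = 5.5 s.

t = 5.5 s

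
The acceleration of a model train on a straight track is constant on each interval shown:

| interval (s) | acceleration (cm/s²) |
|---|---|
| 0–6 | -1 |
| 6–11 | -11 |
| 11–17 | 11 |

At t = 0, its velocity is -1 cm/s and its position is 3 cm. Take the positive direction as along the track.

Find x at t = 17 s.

-367.5 cm

On each constant-a segment, Δv = aΔt and Δx = v₀Δt + ½aΔt²; chain segment to segment.
0–6 s: v starts -1 cm/s; Δx = -1·6 + ½·-1·6² = -24 cm; v ends -7 cm/s.
6–11 s: v starts -7 cm/s; Δx = -7·5 + ½·-11·5² = -172.5 cm; v ends -62 cm/s.
11–17 s: v starts -62 cm/s; Δx = -62·6 + ½·11·6² = -174 cm; v ends 4 cm/s.
x(17) = 3 + Σ Δx = -367.5 cm.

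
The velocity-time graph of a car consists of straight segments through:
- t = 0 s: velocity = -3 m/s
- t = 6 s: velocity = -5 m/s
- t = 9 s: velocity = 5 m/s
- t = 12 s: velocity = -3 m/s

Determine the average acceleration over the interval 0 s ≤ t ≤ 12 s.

Average acceleration = Δv/Δt = (-3 − -3)/(12 − 0) = 0 m/s².

0 m/s²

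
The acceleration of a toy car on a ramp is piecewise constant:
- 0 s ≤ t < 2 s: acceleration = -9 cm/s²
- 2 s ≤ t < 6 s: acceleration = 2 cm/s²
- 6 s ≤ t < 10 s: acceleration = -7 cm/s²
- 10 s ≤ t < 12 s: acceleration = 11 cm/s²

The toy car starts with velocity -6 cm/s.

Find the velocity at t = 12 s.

Δv equals the area under the a-t graph; then v = v₀ + Δv.
0–2 s: -9 × 2 = -18 cm/s
2–6 s: 2 × 4 = 8 cm/s
6–10 s: -7 × 4 = -28 cm/s
10–12 s: 11 × 2 = 22 cm/s
Δv = -16 cm/s, so v(12) = -6 + (-16) = -22 cm/s.

-22 cm/s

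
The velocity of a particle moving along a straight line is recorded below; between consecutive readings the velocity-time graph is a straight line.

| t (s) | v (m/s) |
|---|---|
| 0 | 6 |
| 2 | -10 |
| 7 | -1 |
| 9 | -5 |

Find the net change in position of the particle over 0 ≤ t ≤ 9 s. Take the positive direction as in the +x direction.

Net displacement equals the area under the velocity-time graph (areas below the axis count negative).
0–2 s: ½(6 + -10)(2) = -4 m
2–7 s: ½(-10 + -1)(5) = -27.5 m
7–9 s: ½(-1 + -5)(2) = -6 m
Net displacement = -37.5 m

-37.5 m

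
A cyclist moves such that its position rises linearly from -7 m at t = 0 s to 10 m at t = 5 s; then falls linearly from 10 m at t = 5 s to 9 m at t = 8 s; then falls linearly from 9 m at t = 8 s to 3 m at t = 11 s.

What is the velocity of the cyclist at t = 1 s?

3.4 m/s

Velocity is the slope of the x-t graph on 0–5 s: (10 − -7)/(5 − 0) = 3.4 m/s.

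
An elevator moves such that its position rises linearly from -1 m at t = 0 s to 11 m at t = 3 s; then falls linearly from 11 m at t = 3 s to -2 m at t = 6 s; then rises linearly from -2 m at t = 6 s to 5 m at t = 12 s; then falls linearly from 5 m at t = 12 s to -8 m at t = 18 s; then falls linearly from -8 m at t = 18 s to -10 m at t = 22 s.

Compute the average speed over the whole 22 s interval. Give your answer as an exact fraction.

Average speed = (total path length)/(elapsed time); on a piecewise-linear x-t graph the path length is Σ|Δx|.
0–3 s: |Δx| = |11 − -1| = 12 m
3–6 s: |Δx| = |-2 − 11| = 13 m
6–12 s: |Δx| = |5 − -2| = 7 m
12–18 s: |Δx| = |-8 − 5| = 13 m
18–22 s: |Δx| = |-10 − -8| = 2 m
Total path = 47 m; average speed = 47/22 = 47/22 m/s.

47/22 m/s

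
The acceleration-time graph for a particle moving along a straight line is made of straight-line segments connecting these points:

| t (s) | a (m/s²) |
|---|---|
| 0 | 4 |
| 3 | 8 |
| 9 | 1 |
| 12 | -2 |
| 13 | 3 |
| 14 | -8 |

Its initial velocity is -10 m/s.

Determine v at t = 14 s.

Δv equals the area under the a-t graph; then v = v₀ + Δv.
0–3 s: ½(4 + 8)(3) = 18 m/s
3–9 s: ½(8 + 1)(6) = 27 m/s
9–12 s: ½(1 + -2)(3) = -1.5 m/s
12–13 s: ½(-2 + 3)(1) = 0.5 m/s
13–14 s: ½(3 + -8)(1) = -2.5 m/s
Δv = 41.5 m/s, so v(14) = -10 + (41.5) = 31.5 m/s.

31.5 m/s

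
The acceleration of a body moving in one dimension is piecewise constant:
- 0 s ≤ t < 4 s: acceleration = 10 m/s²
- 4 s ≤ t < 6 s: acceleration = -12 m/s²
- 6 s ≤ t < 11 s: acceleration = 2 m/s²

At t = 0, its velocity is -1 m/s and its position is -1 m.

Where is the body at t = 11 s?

On each constant-a segment, Δv = aΔt and Δx = v₀Δt + ½aΔt²; chain segment to segment.
0–4 s: v starts -1 m/s; Δx = -1·4 + ½·10·4² = 76 m; v ends 39 m/s.
4–6 s: v starts 39 m/s; Δx = 39·2 + ½·-12·2² = 54 m; v ends 15 m/s.
6–11 s: v starts 15 m/s; Δx = 15·5 + ½·2·5² = 100 m; v ends 25 m/s.
x(11) = -1 + Σ Δx = 229 m.

229 m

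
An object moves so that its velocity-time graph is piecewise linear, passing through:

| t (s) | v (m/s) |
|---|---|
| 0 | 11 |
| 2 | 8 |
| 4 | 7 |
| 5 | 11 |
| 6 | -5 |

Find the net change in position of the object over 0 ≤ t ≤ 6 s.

46 m

Displacement is the signed area under the v-t curve.
0–2 s: ½(11 + 8)(2) = 19 m
2–4 s: ½(8 + 7)(2) = 15 m
4–5 s: ½(7 + 11)(1) = 9 m
5–6 s: ½(11 + -5)(1) = 3 m
Net displacement = 46 m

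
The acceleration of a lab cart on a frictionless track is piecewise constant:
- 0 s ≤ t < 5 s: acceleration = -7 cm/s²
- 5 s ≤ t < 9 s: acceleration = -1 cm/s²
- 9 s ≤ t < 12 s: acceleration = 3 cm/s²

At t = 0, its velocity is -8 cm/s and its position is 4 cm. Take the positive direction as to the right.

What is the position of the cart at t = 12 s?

On each constant-a segment, Δv = aΔt and Δx = v₀Δt + ½aΔt²; chain segment to segment.
0–5 s: v starts -8 cm/s; Δx = -8·5 + ½·-7·5² = -127.5 cm; v ends -43 cm/s.
5–9 s: v starts -43 cm/s; Δx = -43·4 + ½·-1·4² = -180 cm; v ends -47 cm/s.
9–12 s: v starts -47 cm/s; Δx = -47·3 + ½·3·3² = -127.5 cm; v ends -38 cm/s.
x(12) = 4 + Σ Δx = -431 cm.

-431 cm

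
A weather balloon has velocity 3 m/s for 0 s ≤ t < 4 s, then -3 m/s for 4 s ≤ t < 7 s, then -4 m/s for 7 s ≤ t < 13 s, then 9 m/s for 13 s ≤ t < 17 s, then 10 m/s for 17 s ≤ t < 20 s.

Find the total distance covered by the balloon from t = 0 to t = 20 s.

Distance (not displacement) is the total path length: add the absolute areas under v-t.
0–4 s: |3| × 4 = 12 m
4–7 s: |-3| × 3 = 9 m
7–13 s: |-4| × 6 = 24 m
13–17 s: |9| × 4 = 36 m
17–20 s: |10| × 3 = 30 m
Total distance = 111 m

111 m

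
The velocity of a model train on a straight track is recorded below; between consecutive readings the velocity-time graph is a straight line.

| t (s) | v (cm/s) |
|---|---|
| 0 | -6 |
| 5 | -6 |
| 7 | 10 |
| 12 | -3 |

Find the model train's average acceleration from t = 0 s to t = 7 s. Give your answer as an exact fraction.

16/7 cm/s²

Average acceleration = Δv/Δt = (10 − -6)/(7 − 0) = 16/7 cm/s².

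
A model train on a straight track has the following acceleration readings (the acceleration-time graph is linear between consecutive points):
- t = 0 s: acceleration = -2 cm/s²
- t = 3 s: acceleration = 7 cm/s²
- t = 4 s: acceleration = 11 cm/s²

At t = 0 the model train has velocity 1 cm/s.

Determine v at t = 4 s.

17.5 cm/s

Δv equals the area under the a-t graph; then v = v₀ + Δv.
0–3 s: ½(-2 + 7)(3) = 7.5 cm/s
3–4 s: ½(7 + 11)(1) = 9 cm/s
Δv = 16.5 cm/s, so v(4) = 1 + (16.5) = 17.5 cm/s.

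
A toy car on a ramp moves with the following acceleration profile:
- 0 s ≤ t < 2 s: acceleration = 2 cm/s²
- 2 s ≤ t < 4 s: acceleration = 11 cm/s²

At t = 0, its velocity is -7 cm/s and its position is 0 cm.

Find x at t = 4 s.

6 cm

On each constant-a segment, Δv = aΔt and Δx = v₀Δt + ½aΔt²; chain segment to segment.
0–2 s: v starts -7 cm/s; Δx = -7·2 + ½·2·2² = -10 cm; v ends -3 cm/s.
2–4 s: v starts -3 cm/s; Δx = -3·2 + ½·11·2² = 16 cm; v ends 19 cm/s.
x(4) = 0 + Σ Δx = 6 cm.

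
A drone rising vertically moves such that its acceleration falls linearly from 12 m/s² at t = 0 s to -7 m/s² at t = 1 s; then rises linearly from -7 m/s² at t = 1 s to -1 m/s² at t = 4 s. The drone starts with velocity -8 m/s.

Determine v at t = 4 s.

Δv equals the area under the a-t graph; then v = v₀ + Δv.
0–1 s: ½(12 + -7)(1) = 2.5 m/s
1–4 s: ½(-7 + -1)(3) = -12 m/s
Δv = -9.5 m/s, so v(4) = -8 + (-9.5) = -17.5 m/s.

-17.5 m/s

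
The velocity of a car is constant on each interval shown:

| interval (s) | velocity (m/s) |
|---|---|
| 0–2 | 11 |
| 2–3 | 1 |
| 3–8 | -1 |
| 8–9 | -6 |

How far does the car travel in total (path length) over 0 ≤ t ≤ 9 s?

Distance (not displacement) is the total path length: add the absolute areas under v-t.
0–2 s: |11| × 2 = 22 m
2–3 s: |1| × 1 = 1 m
3–8 s: |-1| × 5 = 5 m
8–9 s: |-6| × 1 = 6 m
Total distance = 34 m

34 m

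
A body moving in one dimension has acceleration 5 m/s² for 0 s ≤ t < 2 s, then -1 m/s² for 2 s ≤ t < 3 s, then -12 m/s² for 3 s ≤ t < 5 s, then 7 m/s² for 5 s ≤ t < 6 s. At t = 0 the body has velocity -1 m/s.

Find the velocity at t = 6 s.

Δv equals the area under the a-t graph; then v = v₀ + Δv.
0–2 s: 5 × 2 = 10 m/s
2–3 s: -1 × 1 = -1 m/s
3–5 s: -12 × 2 = -24 m/s
5–6 s: 7 × 1 = 7 m/s
Δv = -8 m/s, so v(6) = -1 + (-8) = -9 m/s.

-9 m/s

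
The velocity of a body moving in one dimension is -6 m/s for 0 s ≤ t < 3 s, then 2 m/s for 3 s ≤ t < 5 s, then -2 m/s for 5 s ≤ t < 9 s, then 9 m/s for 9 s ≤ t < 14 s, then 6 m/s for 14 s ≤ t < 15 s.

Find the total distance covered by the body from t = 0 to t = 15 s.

81 m

Distance (not displacement) is the total path length: add the absolute areas under v-t.
0–3 s: |-6| × 3 = 18 m
3–5 s: |2| × 2 = 4 m
5–9 s: |-2| × 4 = 8 m
9–14 s: |9| × 5 = 45 m
14–15 s: |6| × 1 = 6 m
Total distance = 81 m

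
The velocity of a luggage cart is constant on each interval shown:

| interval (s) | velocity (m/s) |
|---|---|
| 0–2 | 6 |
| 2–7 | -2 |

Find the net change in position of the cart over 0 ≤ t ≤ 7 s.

2 m

Displacement is the signed area under the v-t curve.
0–2 s: 6 × 2 = 12 m
2–7 s: -2 × 5 = -10 m
Net displacement = 2 m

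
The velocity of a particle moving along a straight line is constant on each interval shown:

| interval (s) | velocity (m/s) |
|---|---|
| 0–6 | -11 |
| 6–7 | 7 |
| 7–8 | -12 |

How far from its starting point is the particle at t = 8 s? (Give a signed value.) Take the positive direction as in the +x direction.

Displacement is the signed area under the v-t curve.
0–6 s: -11 × 6 = -66 m
6–7 s: 7 × 1 = 7 m
7–8 s: -12 × 1 = -12 m
Net displacement = -71 m

-71 m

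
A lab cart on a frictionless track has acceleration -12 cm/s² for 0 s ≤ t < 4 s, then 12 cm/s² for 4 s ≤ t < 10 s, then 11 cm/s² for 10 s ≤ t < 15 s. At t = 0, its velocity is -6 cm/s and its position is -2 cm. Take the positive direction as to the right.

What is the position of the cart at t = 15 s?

On each constant-a segment, Δv = aΔt and Δx = v₀Δt + ½aΔt²; chain segment to segment.
0–4 s: v starts -6 cm/s; Δx = -6·4 + ½·-12·4² = -120 cm; v ends -54 cm/s.
4–10 s: v starts -54 cm/s; Δx = -54·6 + ½·12·6² = -108 cm; v ends 18 cm/s.
10–15 s: v starts 18 cm/s; Δx = 18·5 + ½·11·5² = 227.5 cm; v ends 73 cm/s.
x(15) = -2 + Σ Δx = -2.5 cm.

-2.5 cm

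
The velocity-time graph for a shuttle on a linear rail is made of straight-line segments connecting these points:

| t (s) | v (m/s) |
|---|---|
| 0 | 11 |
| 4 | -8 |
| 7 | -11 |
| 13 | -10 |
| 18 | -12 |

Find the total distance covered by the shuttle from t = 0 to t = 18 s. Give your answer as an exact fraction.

Distance (not displacement) is the total path length: add the absolute areas under v-t.
0–4 s: v = 0 at t = 44/19 s; triangle areas 242/19 + 128/19 = 370/19 m
4–7 s: |½(-8 + -11)(3)| = 28.5 m
7–13 s: |½(-11 + -10)(6)| = 63 m
13–18 s: |½(-10 + -12)(5)| = 55 m
Total distance = 6307/38 m

6307/38 m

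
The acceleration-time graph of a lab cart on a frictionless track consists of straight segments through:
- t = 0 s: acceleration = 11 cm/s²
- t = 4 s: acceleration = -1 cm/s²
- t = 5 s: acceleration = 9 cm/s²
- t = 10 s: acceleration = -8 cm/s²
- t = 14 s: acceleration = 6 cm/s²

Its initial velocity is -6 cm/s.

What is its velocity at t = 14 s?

16.5 cm/s

Δv equals the area under the a-t graph; then v = v₀ + Δv.
0–4 s: ½(11 + -1)(4) = 20 cm/s
4–5 s: ½(-1 + 9)(1) = 4 cm/s
5–10 s: ½(9 + -8)(5) = 2.5 cm/s
10–14 s: ½(-8 + 6)(4) = -4 cm/s
Δv = 22.5 cm/s, so v(14) = -6 + (22.5) = 16.5 cm/s.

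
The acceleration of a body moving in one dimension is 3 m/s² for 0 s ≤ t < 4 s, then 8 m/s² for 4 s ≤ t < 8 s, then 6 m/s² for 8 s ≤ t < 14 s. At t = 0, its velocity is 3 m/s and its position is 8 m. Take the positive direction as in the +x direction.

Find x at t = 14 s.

558 m

On each constant-a segment, Δv = aΔt and Δx = v₀Δt + ½aΔt²; chain segment to segment.
0–4 s: v starts 3 m/s; Δx = 3·4 + ½·3·4² = 36 m; v ends 15 m/s.
4–8 s: v starts 15 m/s; Δx = 15·4 + ½·8·4² = 124 m; v ends 47 m/s.
8–14 s: v starts 47 m/s; Δx = 47·6 + ½·6·6² = 390 m; v ends 83 m/s.
x(14) = 8 + Σ Δx = 558 m.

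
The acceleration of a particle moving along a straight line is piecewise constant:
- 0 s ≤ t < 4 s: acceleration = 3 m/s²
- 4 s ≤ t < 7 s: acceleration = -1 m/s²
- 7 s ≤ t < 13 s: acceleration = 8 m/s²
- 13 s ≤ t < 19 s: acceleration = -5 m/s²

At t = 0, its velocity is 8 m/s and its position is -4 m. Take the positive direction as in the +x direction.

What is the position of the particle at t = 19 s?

653.5 m

On each constant-a segment, Δv = aΔt and Δx = v₀Δt + ½aΔt²; chain segment to segment.
0–4 s: v starts 8 m/s; Δx = 8·4 + ½·3·4² = 56 m; v ends 20 m/s.
4–7 s: v starts 20 m/s; Δx = 20·3 + ½·-1·3² = 55.5 m; v ends 17 m/s.
7–13 s: v starts 17 m/s; Δx = 17·6 + ½·8·6² = 246 m; v ends 65 m/s.
13–19 s: v starts 65 m/s; Δx = 65·6 + ½·-5·6² = 300 m; v ends 35 m/s.
x(19) = -4 + Σ Δx = 653.5 m.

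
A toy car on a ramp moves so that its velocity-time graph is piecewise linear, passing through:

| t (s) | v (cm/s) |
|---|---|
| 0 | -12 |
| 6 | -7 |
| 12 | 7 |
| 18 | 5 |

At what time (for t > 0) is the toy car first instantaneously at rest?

v changes sign on 6–12 s (from -7 to 7); the graph is linear there, so v = 0 at t = 6 + (7)·(12 − 6)/(7 − -7) = 9 s.

t = 9 s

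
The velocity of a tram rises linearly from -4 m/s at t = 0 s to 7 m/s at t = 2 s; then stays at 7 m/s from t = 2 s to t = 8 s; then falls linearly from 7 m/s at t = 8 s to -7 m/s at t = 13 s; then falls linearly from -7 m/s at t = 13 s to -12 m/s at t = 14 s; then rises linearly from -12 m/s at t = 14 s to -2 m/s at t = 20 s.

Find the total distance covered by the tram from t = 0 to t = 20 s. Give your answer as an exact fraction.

1286/11 m

Total distance travelled is ∫|v| dt — sum the magnitudes of each area piece.
0–2 s: v = 0 at t = 8/11 s; triangle areas 16/11 + 49/11 = 65/11 m
2–8 s: |7| × 6 = 42 m
8–13 s: v = 0 at t = 10.5 s; triangle areas 8.75 + 8.75 = 17.5 m
13–14 s: |½(-7 + -12)(1)| = 9.5 m
14–20 s: |½(-12 + -2)(6)| = 42 m
Total distance = 1286/11 m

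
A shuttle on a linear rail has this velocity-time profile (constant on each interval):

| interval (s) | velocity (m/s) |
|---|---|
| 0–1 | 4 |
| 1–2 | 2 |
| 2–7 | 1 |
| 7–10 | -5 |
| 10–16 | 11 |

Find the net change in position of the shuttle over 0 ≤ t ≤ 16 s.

Displacement is the signed area under the v-t curve.
0–1 s: 4 × 1 = 4 m
1–2 s: 2 × 1 = 2 m
2–7 s: 1 × 5 = 5 m
7–10 s: -5 × 3 = -15 m
10–16 s: 11 × 6 = 66 m
Net displacement = 62 m

62 m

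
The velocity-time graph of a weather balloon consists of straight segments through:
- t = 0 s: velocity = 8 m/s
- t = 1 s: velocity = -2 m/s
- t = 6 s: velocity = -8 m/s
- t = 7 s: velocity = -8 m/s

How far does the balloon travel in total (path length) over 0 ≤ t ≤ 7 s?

36.4 m

Distance (not displacement) is the total path length: add the absolute areas under v-t.
0–1 s: v = 0 at t = 0.8 s; triangle areas 3.2 + 0.2 = 3.4 m
1–6 s: |½(-2 + -8)(5)| = 25 m
6–7 s: |-8| × 1 = 8 m
Total distance = 36.4 m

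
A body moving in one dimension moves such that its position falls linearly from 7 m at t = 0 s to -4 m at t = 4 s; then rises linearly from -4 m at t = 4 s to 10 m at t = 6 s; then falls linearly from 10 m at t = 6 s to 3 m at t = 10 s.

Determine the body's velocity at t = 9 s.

-1.75 m/s

Velocity is the slope of the x-t graph on 6–10 s: (3 − 10)/(10 − 6) = -1.75 m/s.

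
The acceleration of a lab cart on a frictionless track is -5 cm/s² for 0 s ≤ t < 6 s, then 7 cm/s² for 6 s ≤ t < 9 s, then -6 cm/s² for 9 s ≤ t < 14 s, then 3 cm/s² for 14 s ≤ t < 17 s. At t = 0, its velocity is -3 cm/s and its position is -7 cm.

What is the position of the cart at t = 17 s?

On each constant-a segment, Δv = aΔt and Δx = v₀Δt + ½aΔt²; chain segment to segment.
0–6 s: v starts -3 cm/s; Δx = -3·6 + ½·-5·6² = -108 cm; v ends -33 cm/s.
6–9 s: v starts -33 cm/s; Δx = -33·3 + ½·7·3² = -67.5 cm; v ends -12 cm/s.
9–14 s: v starts -12 cm/s; Δx = -12·5 + ½·-6·5² = -135 cm; v ends -42 cm/s.
14–17 s: v starts -42 cm/s; Δx = -42·3 + ½·3·3² = -112.5 cm; v ends -33 cm/s.
x(17) = -7 + Σ Δx = -430 cm.

-430 cm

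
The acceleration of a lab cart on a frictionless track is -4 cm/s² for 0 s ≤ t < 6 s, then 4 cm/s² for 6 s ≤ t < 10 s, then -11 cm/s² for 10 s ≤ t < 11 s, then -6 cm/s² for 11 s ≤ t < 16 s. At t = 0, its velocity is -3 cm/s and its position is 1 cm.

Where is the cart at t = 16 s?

On each constant-a segment, Δv = aΔt and Δx = v₀Δt + ½aΔt²; chain segment to segment.
0–6 s: v starts -3 cm/s; Δx = -3·6 + ½·-4·6² = -90 cm; v ends -27 cm/s.
6–10 s: v starts -27 cm/s; Δx = -27·4 + ½·4·4² = -76 cm; v ends -11 cm/s.
10–11 s: v starts -11 cm/s; Δx = -11·1 + ½·-11·1² = -16.5 cm; v ends -22 cm/s.
11–16 s: v starts -22 cm/s; Δx = -22·5 + ½·-6·5² = -185 cm; v ends -52 cm/s.
x(16) = 1 + Σ Δx = -366.5 cm.

-366.5 cm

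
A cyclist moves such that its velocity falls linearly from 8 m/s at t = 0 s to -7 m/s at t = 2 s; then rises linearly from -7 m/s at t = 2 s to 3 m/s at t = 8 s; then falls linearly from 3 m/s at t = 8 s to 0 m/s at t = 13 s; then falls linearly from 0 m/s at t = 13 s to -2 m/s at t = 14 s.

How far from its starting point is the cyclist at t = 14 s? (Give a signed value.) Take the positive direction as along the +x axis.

-4.5 m

Net displacement equals the area under the velocity-time graph (areas below the axis count negative).
0–2 s: ½(8 + -7)(2) = 1 m
2–8 s: ½(-7 + 3)(6) = -12 m
8–13 s: ½(3 + 0)(5) = 7.5 m
13–14 s: ½(0 + -2)(1) = -1 m
Net displacement = -4.5 m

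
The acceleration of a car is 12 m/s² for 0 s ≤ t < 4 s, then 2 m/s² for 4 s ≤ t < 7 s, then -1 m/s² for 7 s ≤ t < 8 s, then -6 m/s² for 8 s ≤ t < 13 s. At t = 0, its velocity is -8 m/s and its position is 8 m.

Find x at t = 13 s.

On each constant-a segment, Δv = aΔt and Δx = v₀Δt + ½aΔt²; chain segment to segment.
0–4 s: v starts -8 m/s; Δx = -8·4 + ½·12·4² = 64 m; v ends 40 m/s.
4–7 s: v starts 40 m/s; Δx = 40·3 + ½·2·3² = 129 m; v ends 46 m/s.
7–8 s: v starts 46 m/s; Δx = 46·1 + ½·-1·1² = 45.5 m; v ends 45 m/s.
8–13 s: v starts 45 m/s; Δx = 45·5 + ½·-6·5² = 150 m; v ends 15 m/s.
x(13) = 8 + Σ Δx = 396.5 m.

396.5 m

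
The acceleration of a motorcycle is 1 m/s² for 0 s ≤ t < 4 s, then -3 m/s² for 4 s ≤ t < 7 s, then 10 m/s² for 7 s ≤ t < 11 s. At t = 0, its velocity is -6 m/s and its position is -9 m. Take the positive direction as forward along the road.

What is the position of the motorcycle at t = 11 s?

On each constant-a segment, Δv = aΔt and Δx = v₀Δt + ½aΔt²; chain segment to segment.
0–4 s: v starts -6 m/s; Δx = -6·4 + ½·1·4² = -16 m; v ends -2 m/s.
4–7 s: v starts -2 m/s; Δx = -2·3 + ½·-3·3² = -19.5 m; v ends -11 m/s.
7–11 s: v starts -11 m/s; Δx = -11·4 + ½·10·4² = 36 m; v ends 29 m/s.
x(11) = -9 + Σ Δx = -8.5 m.

-8.5 m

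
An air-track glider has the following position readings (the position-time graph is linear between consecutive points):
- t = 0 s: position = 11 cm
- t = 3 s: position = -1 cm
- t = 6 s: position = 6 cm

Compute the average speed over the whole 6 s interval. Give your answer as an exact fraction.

Average speed = (total path length)/(elapsed time); on a piecewise-linear x-t graph the path length is Σ|Δx|.
0–3 s: |Δx| = |-1 − 11| = 12 cm
3–6 s: |Δx| = |6 − -1| = 7 cm
Total path = 19 cm; average speed = 19/6 = 19/6 cm/s.

19/6 cm/s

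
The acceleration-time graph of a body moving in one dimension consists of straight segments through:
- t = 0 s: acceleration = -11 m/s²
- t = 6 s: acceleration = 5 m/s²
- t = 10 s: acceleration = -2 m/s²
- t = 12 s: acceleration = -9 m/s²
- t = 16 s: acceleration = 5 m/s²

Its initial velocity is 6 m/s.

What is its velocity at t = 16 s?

-25 m/s

Δv equals the area under the a-t graph; then v = v₀ + Δv.
0–6 s: ½(-11 + 5)(6) = -18 m/s
6–10 s: ½(5 + -2)(4) = 6 m/s
10–12 s: ½(-2 + -9)(2) = -11 m/s
12–16 s: ½(-9 + 5)(4) = -8 m/s
Δv = -31 m/s, so v(16) = 6 + (-31) = -25 m/s.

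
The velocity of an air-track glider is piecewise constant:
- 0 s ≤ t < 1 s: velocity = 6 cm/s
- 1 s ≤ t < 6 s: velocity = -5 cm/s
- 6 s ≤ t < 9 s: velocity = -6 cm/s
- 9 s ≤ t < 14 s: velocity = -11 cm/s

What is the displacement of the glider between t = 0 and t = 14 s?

Net displacement equals the area under the velocity-time graph (areas below the axis count negative).
0–1 s: 6 × 1 = 6 cm
1–6 s: -5 × 5 = -25 cm
6–9 s: -6 × 3 = -18 cm
9–14 s: -11 × 5 = -55 cm
Net displacement = -92 cm

-92 cm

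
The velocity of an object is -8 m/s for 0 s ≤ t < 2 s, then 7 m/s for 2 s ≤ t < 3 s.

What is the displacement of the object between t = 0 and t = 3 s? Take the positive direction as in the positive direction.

Displacement is the signed area under the v-t curve.
0–2 s: -8 × 2 = -16 m
2–3 s: 7 × 1 = 7 m
Net displacement = -9 m

-9 m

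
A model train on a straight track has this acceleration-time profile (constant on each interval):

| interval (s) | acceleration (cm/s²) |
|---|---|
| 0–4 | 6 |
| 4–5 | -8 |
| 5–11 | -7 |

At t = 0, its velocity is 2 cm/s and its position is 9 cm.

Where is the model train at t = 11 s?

On each constant-a segment, Δv = aΔt and Δx = v₀Δt + ½aΔt²; chain segment to segment.
0–4 s: v starts 2 cm/s; Δx = 2·4 + ½·6·4² = 56 cm; v ends 26 cm/s.
4–5 s: v starts 26 cm/s; Δx = 26·1 + ½·-8·1² = 22 cm; v ends 18 cm/s.
5–11 s: v starts 18 cm/s; Δx = 18·6 + ½·-7·6² = -18 cm; v ends -24 cm/s.
x(11) = 9 + Σ Δx = 69 cm.

69 cm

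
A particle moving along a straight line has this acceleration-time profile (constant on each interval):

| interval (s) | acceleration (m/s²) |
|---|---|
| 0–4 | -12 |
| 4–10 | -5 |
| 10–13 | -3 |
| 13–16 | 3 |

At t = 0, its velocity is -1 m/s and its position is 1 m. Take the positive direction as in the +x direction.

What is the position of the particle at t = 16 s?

On each constant-a segment, Δv = aΔt and Δx = v₀Δt + ½aΔt²; chain segment to segment.
0–4 s: v starts -1 m/s; Δx = -1·4 + ½·-12·4² = -100 m; v ends -49 m/s.
4–10 s: v starts -49 m/s; Δx = -49·6 + ½·-5·6² = -384 m; v ends -79 m/s.
10–13 s: v starts -79 m/s; Δx = -79·3 + ½·-3·3² = -250.5 m; v ends -88 m/s.
13–16 s: v starts -88 m/s; Δx = -88·3 + ½·3·3² = -250.5 m; v ends -79 m/s.
x(16) = 1 + Σ Δx = -984 m.

-984 m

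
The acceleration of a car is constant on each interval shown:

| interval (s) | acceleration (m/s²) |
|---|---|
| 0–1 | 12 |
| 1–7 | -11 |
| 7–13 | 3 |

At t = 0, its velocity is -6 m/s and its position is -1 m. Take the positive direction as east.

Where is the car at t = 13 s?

-469 m

On each constant-a segment, Δv = aΔt and Δx = v₀Δt + ½aΔt²; chain segment to segment.
0–1 s: v starts -6 m/s; Δx = -6·1 + ½·12·1² = 0 m; v ends 6 m/s.
1–7 s: v starts 6 m/s; Δx = 6·6 + ½·-11·6² = -162 m; v ends -60 m/s.
7–13 s: v starts -60 m/s; Δx = -60·6 + ½·3·6² = -306 m; v ends -42 m/s.
x(13) = -1 + Σ Δx = -469 m.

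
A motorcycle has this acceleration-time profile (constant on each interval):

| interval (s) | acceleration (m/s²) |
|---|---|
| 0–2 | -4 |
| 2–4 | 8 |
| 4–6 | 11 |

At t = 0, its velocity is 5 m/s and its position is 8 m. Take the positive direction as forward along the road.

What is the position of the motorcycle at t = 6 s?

On each constant-a segment, Δv = aΔt and Δx = v₀Δt + ½aΔt²; chain segment to segment.
0–2 s: v starts 5 m/s; Δx = 5·2 + ½·-4·2² = 2 m; v ends -3 m/s.
2–4 s: v starts -3 m/s; Δx = -3·2 + ½·8·2² = 10 m; v ends 13 m/s.
4–6 s: v starts 13 m/s; Δx = 13·2 + ½·11·2² = 48 m; v ends 35 m/s.
x(6) = 8 + Σ Δx = 68 m.

68 m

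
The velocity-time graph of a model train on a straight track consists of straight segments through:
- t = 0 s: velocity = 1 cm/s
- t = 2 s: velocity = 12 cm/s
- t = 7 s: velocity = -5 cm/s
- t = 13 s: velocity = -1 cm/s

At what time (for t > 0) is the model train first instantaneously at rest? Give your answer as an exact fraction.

v changes sign on 2–7 s (from 12 to -5); the graph is linear there, so v = 0 at t = 2 + (-12)·(7 − 2)/(-5 − 12) = 94/17 s.

t = 94/17 s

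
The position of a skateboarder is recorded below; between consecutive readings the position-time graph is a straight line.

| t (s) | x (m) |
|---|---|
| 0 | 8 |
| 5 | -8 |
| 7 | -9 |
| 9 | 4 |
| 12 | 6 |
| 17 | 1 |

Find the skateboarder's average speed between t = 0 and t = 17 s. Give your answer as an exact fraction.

37/17 m/s

Average speed = (total path length)/(elapsed time); on a piecewise-linear x-t graph the path length is Σ|Δx|.
0–5 s: |Δx| = |-8 − 8| = 16 m
5–7 s: |Δx| = |-9 − -8| = 1 m
7–9 s: |Δx| = |4 − -9| = 13 m
9–12 s: |Δx| = |6 − 4| = 2 m
12–17 s: |Δx| = |1 − 6| = 5 m
Total path = 37 m; average speed = 37/17 = 37/17 m/s.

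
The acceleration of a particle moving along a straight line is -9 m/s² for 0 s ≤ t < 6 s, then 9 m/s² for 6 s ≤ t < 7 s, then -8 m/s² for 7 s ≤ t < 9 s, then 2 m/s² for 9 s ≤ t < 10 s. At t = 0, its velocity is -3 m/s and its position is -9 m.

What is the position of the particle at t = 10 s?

-416.5 m

On each constant-a segment, Δv = aΔt and Δx = v₀Δt + ½aΔt²; chain segment to segment.
0–6 s: v starts -3 m/s; Δx = -3·6 + ½·-9·6² = -180 m; v ends -57 m/s.
6–7 s: v starts -57 m/s; Δx = -57·1 + ½·9·1² = -52.5 m; v ends -48 m/s.
7–9 s: v starts -48 m/s; Δx = -48·2 + ½·-8·2² = -112 m; v ends -64 m/s.
9–10 s: v starts -64 m/s; Δx = -64·1 + ½·2·1² = -63 m; v ends -62 m/s.
x(10) = -9 + Σ Δx = -416.5 m.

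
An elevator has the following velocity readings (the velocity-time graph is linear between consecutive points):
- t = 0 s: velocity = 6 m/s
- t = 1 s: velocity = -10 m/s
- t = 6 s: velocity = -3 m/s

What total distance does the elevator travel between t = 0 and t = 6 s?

Distance (not displacement) is the total path length: add the absolute areas under v-t.
0–1 s: v = 0 at t = 0.375 s; triangle areas 1.125 + 3.125 = 4.25 m
1–6 s: |½(-10 + -3)(5)| = 32.5 m
Total distance = 36.75 m

36.75 m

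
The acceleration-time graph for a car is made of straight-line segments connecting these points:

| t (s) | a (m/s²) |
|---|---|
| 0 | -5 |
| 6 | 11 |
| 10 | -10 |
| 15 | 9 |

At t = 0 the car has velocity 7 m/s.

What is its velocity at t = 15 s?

Δv equals the area under the a-t graph; then v = v₀ + Δv.
0–6 s: ½(-5 + 11)(6) = 18 m/s
6–10 s: ½(11 + -10)(4) = 2 m/s
10–15 s: ½(-10 + 9)(5) = -2.5 m/s
Δv = 17.5 m/s, so v(15) = 7 + (17.5) = 24.5 m/s.

24.5 m/s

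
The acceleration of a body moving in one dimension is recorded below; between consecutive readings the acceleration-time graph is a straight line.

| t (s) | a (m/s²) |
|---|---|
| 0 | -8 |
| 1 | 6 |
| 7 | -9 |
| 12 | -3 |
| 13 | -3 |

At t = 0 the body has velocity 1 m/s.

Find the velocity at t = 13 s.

Δv equals the area under the a-t graph; then v = v₀ + Δv.
0–1 s: ½(-8 + 6)(1) = -1 m/s
1–7 s: ½(6 + -9)(6) = -9 m/s
7–12 s: ½(-9 + -3)(5) = -30 m/s
12–13 s: -3 × 1 = -3 m/s
Δv = -43 m/s, so v(13) = 1 + (-43) = -42 m/s.

-42 m/s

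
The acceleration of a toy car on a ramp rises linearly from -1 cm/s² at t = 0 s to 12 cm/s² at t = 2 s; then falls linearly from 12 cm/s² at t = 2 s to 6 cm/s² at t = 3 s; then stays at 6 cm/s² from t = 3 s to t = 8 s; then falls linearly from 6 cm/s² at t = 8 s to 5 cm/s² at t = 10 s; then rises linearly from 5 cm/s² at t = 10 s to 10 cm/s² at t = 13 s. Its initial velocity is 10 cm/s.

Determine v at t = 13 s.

93.5 cm/s

Δv equals the area under the a-t graph; then v = v₀ + Δv.
0–2 s: ½(-1 + 12)(2) = 11 cm/s
2–3 s: ½(12 + 6)(1) = 9 cm/s
3–8 s: 6 × 5 = 30 cm/s
8–10 s: ½(6 + 5)(2) = 11 cm/s
10–13 s: ½(5 + 10)(3) = 22.5 cm/s
Δv = 83.5 cm/s, so v(13) = 10 + (83.5) = 93.5 cm/s.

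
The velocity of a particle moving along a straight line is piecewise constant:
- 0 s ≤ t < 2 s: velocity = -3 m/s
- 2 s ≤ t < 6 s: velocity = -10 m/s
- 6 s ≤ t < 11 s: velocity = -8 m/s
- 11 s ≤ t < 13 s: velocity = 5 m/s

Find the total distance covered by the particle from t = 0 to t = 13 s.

Total distance travelled is ∫|v| dt — sum the magnitudes of each area piece.
0–2 s: |-3| × 2 = 6 m
2–6 s: |-10| × 4 = 40 m
6–11 s: |-8| × 5 = 40 m
11–13 s: |5| × 2 = 10 m
Total distance = 96 m

96 m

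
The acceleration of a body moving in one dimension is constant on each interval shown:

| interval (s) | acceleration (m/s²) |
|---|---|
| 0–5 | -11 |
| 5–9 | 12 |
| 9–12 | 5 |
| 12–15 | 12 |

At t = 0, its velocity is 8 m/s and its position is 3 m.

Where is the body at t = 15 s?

-59 m

On each constant-a segment, Δv = aΔt and Δx = v₀Δt + ½aΔt²; chain segment to segment.
0–5 s: v starts 8 m/s; Δx = 8·5 + ½·-11·5² = -97.5 m; v ends -47 m/s.
5–9 s: v starts -47 m/s; Δx = -47·4 + ½·12·4² = -92 m; v ends 1 m/s.
9–12 s: v starts 1 m/s; Δx = 1·3 + ½·5·3² = 25.5 m; v ends 16 m/s.
12–15 s: v starts 16 m/s; Δx = 16·3 + ½·12·3² = 102 m; v ends 52 m/s.
x(15) = 3 + Σ Δx = -59 m.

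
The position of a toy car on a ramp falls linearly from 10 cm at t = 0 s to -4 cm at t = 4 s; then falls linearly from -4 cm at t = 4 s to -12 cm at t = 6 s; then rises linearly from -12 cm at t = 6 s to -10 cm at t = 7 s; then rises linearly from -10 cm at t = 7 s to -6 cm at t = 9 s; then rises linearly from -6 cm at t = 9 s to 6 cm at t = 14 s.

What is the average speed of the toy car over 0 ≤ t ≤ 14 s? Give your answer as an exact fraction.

20/7 cm/s

Average speed = (total path length)/(elapsed time); on a piecewise-linear x-t graph the path length is Σ|Δx|.
0–4 s: |Δx| = |-4 − 10| = 14 cm
4–6 s: |Δx| = |-12 − -4| = 8 cm
6–7 s: |Δx| = |-10 − -12| = 2 cm
7–9 s: |Δx| = |-6 − -10| = 4 cm
9–14 s: |Δx| = |6 − -6| = 12 cm
Total path = 40 cm; average speed = 40/14 = 20/7 cm/s.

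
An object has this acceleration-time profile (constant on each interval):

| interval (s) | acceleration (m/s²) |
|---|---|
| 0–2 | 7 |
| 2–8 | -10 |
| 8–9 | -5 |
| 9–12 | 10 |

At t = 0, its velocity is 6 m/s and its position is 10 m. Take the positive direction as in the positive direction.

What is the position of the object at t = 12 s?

On each constant-a segment, Δv = aΔt and Δx = v₀Δt + ½aΔt²; chain segment to segment.
0–2 s: v starts 6 m/s; Δx = 6·2 + ½·7·2² = 26 m; v ends 20 m/s.
2–8 s: v starts 20 m/s; Δx = 20·6 + ½·-10·6² = -60 m; v ends -40 m/s.
8–9 s: v starts -40 m/s; Δx = -40·1 + ½·-5·1² = -42.5 m; v ends -45 m/s.
9–12 s: v starts -45 m/s; Δx = -45·3 + ½·10·3² = -90 m; v ends -15 m/s.
x(12) = 10 + Σ Δx = -156.5 m.

-156.5 m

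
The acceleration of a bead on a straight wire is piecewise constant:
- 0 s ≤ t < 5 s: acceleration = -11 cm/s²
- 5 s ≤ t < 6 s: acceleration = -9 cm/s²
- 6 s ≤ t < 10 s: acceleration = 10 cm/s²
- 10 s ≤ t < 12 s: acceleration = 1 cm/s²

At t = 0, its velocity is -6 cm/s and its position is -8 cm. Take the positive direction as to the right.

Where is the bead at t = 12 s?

-499 cm

On each constant-a segment, Δv = aΔt and Δx = v₀Δt + ½aΔt²; chain segment to segment.
0–5 s: v starts -6 cm/s; Δx = -6·5 + ½·-11·5² = -167.5 cm; v ends -61 cm/s.
5–6 s: v starts -61 cm/s; Δx = -61·1 + ½·-9·1² = -65.5 cm; v ends -70 cm/s.
6–10 s: v starts -70 cm/s; Δx = -70·4 + ½·10·4² = -200 cm; v ends -30 cm/s.
10–12 s: v starts -30 cm/s; Δx = -30·2 + ½·1·2² = -58 cm; v ends -28 cm/s.
x(12) = -8 + Σ Δx = -499 cm.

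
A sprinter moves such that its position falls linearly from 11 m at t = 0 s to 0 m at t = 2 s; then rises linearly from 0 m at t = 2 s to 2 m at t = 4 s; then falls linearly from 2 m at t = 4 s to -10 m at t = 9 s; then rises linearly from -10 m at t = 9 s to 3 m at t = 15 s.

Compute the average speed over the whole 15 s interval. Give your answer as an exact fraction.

38/15 m/s

Average speed = (total path length)/(elapsed time); on a piecewise-linear x-t graph the path length is Σ|Δx|.
0–2 s: |Δx| = |0 − 11| = 11 m
2–4 s: |Δx| = |2 − 0| = 2 m
4–9 s: |Δx| = |-10 − 2| = 12 m
9–15 s: |Δx| = |3 − -10| = 13 m
Total path = 38 m; average speed = 38/15 = 38/15 m/s.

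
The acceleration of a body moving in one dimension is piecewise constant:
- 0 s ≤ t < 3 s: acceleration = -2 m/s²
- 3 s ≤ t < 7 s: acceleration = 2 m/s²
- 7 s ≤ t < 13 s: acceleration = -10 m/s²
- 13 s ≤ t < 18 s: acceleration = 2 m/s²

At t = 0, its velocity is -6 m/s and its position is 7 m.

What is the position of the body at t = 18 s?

On each constant-a segment, Δv = aΔt and Δx = v₀Δt + ½aΔt²; chain segment to segment.
0–3 s: v starts -6 m/s; Δx = -6·3 + ½·-2·3² = -27 m; v ends -12 m/s.
3–7 s: v starts -12 m/s; Δx = -12·4 + ½·2·4² = -32 m; v ends -4 m/s.
7–13 s: v starts -4 m/s; Δx = -4·6 + ½·-10·6² = -204 m; v ends -64 m/s.
13–18 s: v starts -64 m/s; Δx = -64·5 + ½·2·5² = -295 m; v ends -54 m/s.
x(18) = 7 + Σ Δx = -551 m.

-551 m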